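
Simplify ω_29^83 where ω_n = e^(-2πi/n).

Since ω_29^29 = 1, powers reduce modulo 29.
83 mod 29 = 25
So ω_29^83 = ω_29^25 = e^(-2πi·25/29)

ω_29^83 = ω_29^25 = 0.6474+0.7622i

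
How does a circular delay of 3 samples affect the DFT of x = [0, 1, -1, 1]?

Time shift by 3: X_shifted[k] = ω_4^(3k) · X[k]
Shifted x = [1, -1, 1, 0]

DFT(x[n-3]) = [1, 1i, 3, -1i]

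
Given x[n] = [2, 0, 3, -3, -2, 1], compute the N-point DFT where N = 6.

X[k] = Σ(n=0 to 5) x[n] · ω_6^(nk)
where ω_6 = e^(-2πi/6)

Computing each X[k]:
X[0] = 1
X[1] = 5.0000-3.4641i
X[2] = -2.0000+5.1962i
X[3] = 5
X[4] = -2.0000-5.1962i
X[5] = 5.0000+3.4641i

X = [1, 5.0000-3.4641i, -2.0000+5.1962i, 5, -2.0000-5.1962i, 5.0000+3.4641i]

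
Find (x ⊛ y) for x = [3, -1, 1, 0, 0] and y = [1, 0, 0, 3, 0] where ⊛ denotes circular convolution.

(x ⊛ y)[n] = Σ(m=0 to 4) x[m] · y[(n-m) mod 5]

Computing each output sample:
(x ⊛ y)[0] = 6
(x ⊛ y)[1] = -1
(x ⊛ y)[2] = 1
(x ⊛ y)[3] = 9
(x ⊛ y)[4] = -3

x ⊛ y = [6, -1, 1, 9, -3]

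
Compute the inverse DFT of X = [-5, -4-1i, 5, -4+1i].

x[n] = (1/4) Σ(k=0 to 3) X[k] · e^(2πikn/4)

Computing each x[n]:
x[0] = -2
x[1] = -2
x[2] = 2
x[3] = -3

x = [-2, -2, 2, -3]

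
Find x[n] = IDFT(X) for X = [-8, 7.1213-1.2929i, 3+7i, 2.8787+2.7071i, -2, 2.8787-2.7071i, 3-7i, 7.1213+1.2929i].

x[n] = (1/8) Σ(k=0 to 7) X[k] · e^(2πikn/8)

Computing each x[n]:
x[0] = 2
x[1] = -2
x[2] = -1
x[3] = 0
x[4] = -3
x[5] = -3
x[6] = -3
x[7] = 2

x = [2, -2, -1, 0, -3, -3, -3, 2]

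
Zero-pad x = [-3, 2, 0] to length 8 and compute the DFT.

Original 3-point DFT: [-1, -4.0000-1.7321i, -4.0000+1.7321i]
Zero-padded 8-point DFT provides frequency interpolation.

DFT_8([x, 0, ...]) = [-1, -1.5858-1.4142i, -3-2i, -4.4142-1.4142i, -5, -4.4142+1.4142i, -3+2i, -1.5858+1.4142i]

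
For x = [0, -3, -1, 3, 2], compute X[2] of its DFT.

X[2] = Σ(n=0 to 4) x[n] · ω_5^(2n) where ω_5 = e^(-2πi/5)
= (0)·ω_5^0 + (-3)·ω_5^2 + (-1)·ω_5^4 + (3)·ω_5^6 + (2)·ω_5^8

X[2] = 1.4271-0.8653i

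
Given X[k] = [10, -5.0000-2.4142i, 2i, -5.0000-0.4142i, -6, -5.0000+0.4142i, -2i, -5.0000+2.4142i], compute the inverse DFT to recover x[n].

x[n] = (1/8) Σ(k=0 to 7) X[k] · e^(2πikn/8)

Computing each x[n]:
x[0] = -2
x[1] = 2
x[2] = 1
x[3] = 3
x[4] = 3
x[5] = 1
x[6] = 0
x[7] = 2

x = [-2, 2, 1, 3, 3, 1, 0, 2]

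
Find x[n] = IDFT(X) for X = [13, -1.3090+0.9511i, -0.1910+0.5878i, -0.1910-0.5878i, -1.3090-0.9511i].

x[n] = (1/5) Σ(k=0 to 4) X[k] · e^(2πikn/5)

Computing each x[n]:
x[0] = 2
x[1] = 2
x[2] = 3
x[3] = 3
x[4] = 3

x = [2, 2, 3, 3, 3]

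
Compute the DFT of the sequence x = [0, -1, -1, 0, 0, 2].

X[k] = Σ(n=0 to 5) x[n] · ω_6^(nk)
where ω_6 = e^(-2πi/6)

Computing each X[k]:
X[0] = 0
X[1] = 1.0000+3.4641i
X[2] = 1.7321i
X[3] = -2
X[4] = -1.7321i
X[5] = 1.0000-3.4641i

X = [0, 1.0000+3.4641i, 1.7321i, -2, -1.7321i, 1.0000-3.4641i]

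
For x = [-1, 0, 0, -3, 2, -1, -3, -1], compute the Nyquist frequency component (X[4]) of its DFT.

X[4] = Σ(n=0 to 7) x[n] · ω_8^(4n) where ω_8 = e^(-2πi/8)
= (-1)·ω_8^0 + (0)·ω_8^4 + (0)·ω_8^8 + (-3)·ω_8^12 + (2)·ω_8^16 + (-1)·ω_8^20 + (-3)·ω_8^24 + (-1)·ω_8^28

X[4] = 3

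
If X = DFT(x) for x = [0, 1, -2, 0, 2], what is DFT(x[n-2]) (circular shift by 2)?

Time shift by 2: X_shifted[k] = ω_5^(2k) · X[k]
Shifted x = [0, 2, 0, 1, -2]

DFT(x[n-2]) = [1, -0.8090-3.2164i, 0.3090-3.3022i, 0.3090+3.3022i, -0.8090+3.2164i]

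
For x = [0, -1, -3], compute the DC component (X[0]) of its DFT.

X[0] = Σ(n=0 to 2) x[n] · ω_3^0 = Σ x[n]
= (0) + (-1) + (-3)

X[0] = -4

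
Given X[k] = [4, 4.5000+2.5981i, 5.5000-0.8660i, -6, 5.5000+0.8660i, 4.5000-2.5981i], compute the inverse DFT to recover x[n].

x[n] = (1/6) Σ(k=0 to 5) X[k] · e^(2πikn/6)

Computing each x[n]:
x[0] = 3
x[1] = 1
x[2] = -3
x[3] = 2
x[4] = -1
x[5] = 2

x = [3, 1, -3, 2, -1, 2]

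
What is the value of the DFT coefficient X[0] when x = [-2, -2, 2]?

X[0] = Σ(n=0 to 2) x[n] · ω_3^0 = Σ x[n]
= (-2) + (-2) + (2)

X[0] = -2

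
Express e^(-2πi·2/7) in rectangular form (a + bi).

ω_7^2 = e^(-2πi·2/7)
= cos(-2π·2/7) + i·sin(-2π·2/7)
= cos(-4π/7) + i·sin(-4π/7)

ω_7^2 = cos(-4π/7) + i·sin(-4π/7) = -0.2225-0.9749i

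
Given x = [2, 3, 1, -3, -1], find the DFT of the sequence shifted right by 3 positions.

Time shift by 3: X_shifted[k] = ω_5^(3k) · X[k]
Shifted x = [1, -3, -1, 2, 3]

DFT(x[n-3]) = [2, 0.1910+7.4697i, 1.3090+0.6735i, 1.3090-0.6735i, 0.1910-7.4697i]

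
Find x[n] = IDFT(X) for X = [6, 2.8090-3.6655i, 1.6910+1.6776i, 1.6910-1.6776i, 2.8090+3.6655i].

x[n] = (1/5) Σ(k=0 to 4) X[k] · e^(2πikn/5)

Computing each x[n]:
x[0] = 3
x[1] = 2
x[2] = 2
x[3] = -1
x[4] = 0

x = [3, 2, 2, -1, 0]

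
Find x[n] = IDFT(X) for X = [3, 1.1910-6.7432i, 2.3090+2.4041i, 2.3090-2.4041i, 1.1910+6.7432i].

x[n] = (1/5) Σ(k=0 to 4) X[k] · e^(2πikn/5)

Computing each x[n]:
x[0] = 2
x[1] = 2
x[2] = 3
x[3] = -2
x[4] = -2

x = [2, 2, 3, -2, -2]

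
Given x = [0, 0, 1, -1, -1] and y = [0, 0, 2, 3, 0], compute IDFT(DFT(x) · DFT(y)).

(x ⊛ y)[n] = Σ(m=0 to 4) x[m] · y[(n-m) mod 5]

Computing each output sample:
(x ⊛ y)[0] = 1
(x ⊛ y)[1] = -5
(x ⊛ y)[2] = -3
(x ⊛ y)[3] = 0
(x ⊛ y)[4] = 2

x ⊛ y = [1, -5, -3, 0, 2]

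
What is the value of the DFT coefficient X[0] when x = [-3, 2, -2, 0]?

X[0] = Σ(n=0 to 3) x[n] · ω_4^0 = Σ x[n]
= (-3) + (2) + (-2) + (0)

X[0] = -3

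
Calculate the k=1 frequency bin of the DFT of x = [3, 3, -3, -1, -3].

X[1] = Σ(n=0 to 4) x[n] · ω_5^(1n) where ω_5 = e^(-2πi/5)
= (3)·ω_5^0 + (3)·ω_5^1 + (-3)·ω_5^2 + (-1)·ω_5^3 + (-3)·ω_5^4

X[1] = 6.2361-4.5308i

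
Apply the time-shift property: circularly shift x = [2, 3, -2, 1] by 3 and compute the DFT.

Time shift by 3: X_shifted[k] = ω_4^(3k) · X[k]
Shifted x = [3, -2, 1, 2]

DFT(x[n-3]) = [4, 2+4i, 4, 2-4i]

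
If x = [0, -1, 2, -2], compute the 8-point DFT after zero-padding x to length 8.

Original 4-point DFT: [-1, -2-1i, 5, -2+1i]
Zero-padded 8-point DFT provides frequency interpolation.

DFT_8([x, 0, ...]) = [-1, 0.7071+0.1213i, -2-1i, -0.7071+4.1213i, 5, -0.7071-4.1213i, -2+1i, 0.7071-0.1213i]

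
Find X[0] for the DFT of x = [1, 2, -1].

X[0] = Σ(n=0 to 2) x[n] · ω_3^0 = Σ x[n]
= (1) + (2) + (-1)

X[0] = 2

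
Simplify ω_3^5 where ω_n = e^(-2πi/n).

Since ω_3^3 = 1, powers reduce modulo 3.
5 mod 3 = 2
So ω_3^5 = ω_3^2 = e^(-2πi·2/3)

ω_3^5 = ω_3^2 = -0.5000+0.8660i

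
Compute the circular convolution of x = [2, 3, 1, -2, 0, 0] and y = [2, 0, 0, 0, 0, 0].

(x ⊛ y)[n] = Σ(m=0 to 5) x[m] · y[(n-m) mod 6]

Computing each output sample:
(x ⊛ y)[0] = 4
(x ⊛ y)[1] = 6
(x ⊛ y)[2] = 2
(x ⊛ y)[3] = -4
(x ⊛ y)[4] = 0
(x ⊛ y)[5] = 0

x ⊛ y = [4, 6, 2, -4, 0, 0]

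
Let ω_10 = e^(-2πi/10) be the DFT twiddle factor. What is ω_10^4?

ω_10^4 = e^(-2πi·4/10)
= cos(-2π·4/10) + i·sin(-2π·4/10)
= cos(-8π/10) + i·sin(-8π/10)

ω_10^4 = cos(-8π/10) + i·sin(-8π/10) = -0.8090-0.5878i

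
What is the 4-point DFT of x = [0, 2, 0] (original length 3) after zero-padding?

Original 3-point DFT: [2, -1.0000-1.7321i, -1.0000+1.7321i]
Zero-padded 4-point DFT provides frequency interpolation.

DFT_4([x, 0, ...]) = [2, -2i, -2, 2i]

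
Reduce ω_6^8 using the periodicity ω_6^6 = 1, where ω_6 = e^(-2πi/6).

Since ω_6^6 = 1, powers reduce modulo 6.
8 mod 6 = 2
So ω_6^8 = ω_6^2 = e^(-2πi·2/6)

ω_6^8 = ω_6^2 = -0.5000-0.8660i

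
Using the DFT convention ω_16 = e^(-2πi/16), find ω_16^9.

ω_16^9 = e^(-2πi·9/16)
= cos(-2π·9/16) + i·sin(-2π·9/16)
= cos(-18π/16) + i·sin(-18π/16)

ω_16^9 = cos(-18π/16) + i·sin(-18π/16) = -0.9239+0.3827i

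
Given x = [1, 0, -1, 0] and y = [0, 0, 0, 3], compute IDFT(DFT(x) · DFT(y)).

(x ⊛ y)[n] = Σ(m=0 to 3) x[m] · y[(n-m) mod 4]

Computing each output sample:
(x ⊛ y)[0] = 0
(x ⊛ y)[1] = -3
(x ⊛ y)[2] = 0
(x ⊛ y)[3] = 3

x ⊛ y = [0, -3, 0, 3]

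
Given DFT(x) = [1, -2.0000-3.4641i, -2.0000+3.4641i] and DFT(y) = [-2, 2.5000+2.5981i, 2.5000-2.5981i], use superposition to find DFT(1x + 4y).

By linearity: DFT(1x + 4y) = 1·DFT(x) + 4·DFT(y)
= 1·[1, -2.0000-3.4641i, -2.0000+3.4641i] + 4·[-2, 2.5000+2.5981i, 2.5000-2.5981i]

Computing element-wise:
Z[0] = 1·(1) + 4·(-2) = -7
Z[1] = 1·(-2.0000-3.4641i) + 4·(2.5000+2.5981i) = 8.0000+6.9283i
Z[2] = 1·(-2.0000+3.4641i) + 4·(2.5000-2.5981i) = 8.0000-6.9283i

DFT(1x + 4y) = 1·X + 4·Y = [-7, 8.0000+6.9283i, 8.0000-6.9283i]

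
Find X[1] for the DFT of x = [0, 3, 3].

X[1] = Σ(n=0 to 2) x[n] · ω_3^(1n) where ω_3 = e^(-2πi/3)
= (0)·ω_3^0 + (3)·ω_3^1 + (3)·ω_3^2

X[1] = -3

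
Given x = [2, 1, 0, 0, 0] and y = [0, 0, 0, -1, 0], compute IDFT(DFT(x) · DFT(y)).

(x ⊛ y)[n] = Σ(m=0 to 4) x[m] · y[(n-m) mod 5]

Computing each output sample:
(x ⊛ y)[0] = 0
(x ⊛ y)[1] = 0
(x ⊛ y)[2] = 0
(x ⊛ y)[3] = -2
(x ⊛ y)[4] = -1

x ⊛ y = [0, 0, 0, -2, -1]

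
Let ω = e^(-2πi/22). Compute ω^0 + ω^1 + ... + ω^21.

Sum of all nth roots of unity equals 0 for n > 1 (geometric series with r ≠ 1).

0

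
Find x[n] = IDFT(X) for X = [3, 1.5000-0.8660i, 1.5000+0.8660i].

x[n] = (1/3) Σ(k=0 to 2) X[k] · e^(2πikn/3)

Computing each x[n]:
x[0] = 2
x[1] = 1
x[2] = 0

x = [2, 1, 0]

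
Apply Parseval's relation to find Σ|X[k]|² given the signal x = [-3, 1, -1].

Parseval: Σ|x[n]|² = (1/N)Σ|X[k]|², so Σ|X[k]|² = N·Σ|x[n]|² = 3·11.0000

Σ|X[k]|² = N·Σ|x[n]|² = 3·11.0000 = 33.0000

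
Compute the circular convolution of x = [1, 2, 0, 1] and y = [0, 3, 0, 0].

(x ⊛ y)[n] = Σ(m=0 to 3) x[m] · y[(n-m) mod 4]

Computing each output sample:
(x ⊛ y)[0] = 3
(x ⊛ y)[1] = 3
(x ⊛ y)[2] = 6
(x ⊛ y)[3] = 0

x ⊛ y = [3, 3, 6, 0]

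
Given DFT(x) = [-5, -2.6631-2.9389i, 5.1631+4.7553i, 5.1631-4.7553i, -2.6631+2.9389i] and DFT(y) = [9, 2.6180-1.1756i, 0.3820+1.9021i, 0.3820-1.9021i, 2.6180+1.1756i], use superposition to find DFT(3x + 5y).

By linearity: DFT(3x + 5y) = 3·DFT(x) + 5·DFT(y)
= 3·[-5, -2.6631-2.9389i, 5.1631+4.7553i, 5.1631-4.7553i, -2.6631+2.9389i] + 5·[9, 2.6180-1.1756i, 0.3820+1.9021i, 0.3820-1.9021i, 2.6180+1.1756i]

Computing element-wise:
Z[0] = 3·(-5) + 5·(9) = 30
Z[1] = 3·(-2.6631-2.9389i) + 5·(2.6180-1.1756i) = 5.1007-14.6947i
Z[2] = 3·(5.1631+4.7553i) + 5·(0.3820+1.9021i) = 17.3993+23.7764i
Z[3] = 3·(5.1631-4.7553i) + 5·(0.3820-1.9021i) = 17.3993-23.7764i
Z[4] = 3·(-2.6631+2.9389i) + 5·(2.6180+1.1756i) = 5.1007+14.6947i

DFT(3x + 5y) = 3·X + 5·Y = [30, 5.1007-14.6947i, 17.3993+23.7764i, 17.3993-23.7764i, 5.1007+14.6947i]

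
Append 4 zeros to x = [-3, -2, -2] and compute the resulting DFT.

Original 3-point DFT: [-7, -1, -1]
Zero-padded 7-point DFT provides frequency interpolation.

DFT_7([x, 0, ...]) = [-7, -3.8019+3.5135i, -0.7530+1.0821i, -2.4450-0.6959i, -2.4450+0.6959i, -0.7530-1.0821i, -3.8019-3.5135i]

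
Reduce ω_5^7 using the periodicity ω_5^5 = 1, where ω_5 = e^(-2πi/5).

Since ω_5^5 = 1, powers reduce modulo 5.
7 mod 5 = 2
So ω_5^7 = ω_5^2 = e^(-2πi·2/5)

ω_5^7 = ω_5^2 = -0.8090-0.5878i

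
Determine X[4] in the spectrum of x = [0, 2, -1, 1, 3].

X[4] = Σ(n=0 to 4) x[n] · ω_5^(4n) where ω_5 = e^(-2πi/5)
= (0)·ω_5^0 + (2)·ω_5^4 + (-1)·ω_5^8 + (1)·ω_5^12 + (3)·ω_5^16

X[4] = 1.5451-2.1266i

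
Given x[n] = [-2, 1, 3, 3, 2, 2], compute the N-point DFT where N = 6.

X[k] = Σ(n=0 to 5) x[n] · ω_6^(nk)
where ω_6 = e^(-2πi/6)

Computing each X[k]:
X[0] = 9
X[1] = -6
X[2] = -3.0000+1.7321i
X[3] = -3
X[4] = -3.0000-1.7321i
X[5] = -6

X = [9, -6, -3.0000+1.7321i, -3, -3.0000-1.7321i, -6]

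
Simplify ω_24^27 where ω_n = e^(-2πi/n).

Since ω_24^24 = 1, powers reduce modulo 24.
27 mod 24 = 3
So ω_24^27 = ω_24^3 = e^(-2πi·3/24)

ω_24^27 = ω_24^3 = 0.7071-0.7071i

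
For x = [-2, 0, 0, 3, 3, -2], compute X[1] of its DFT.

X[1] = Σ(n=0 to 5) x[n] · ω_6^(1n) where ω_6 = e^(-2πi/6)
= (-2)·ω_6^0 + (0)·ω_6^1 + (0)·ω_6^2 + (3)·ω_6^3 + (3)·ω_6^4 + (-2)·ω_6^5

X[1] = -7.5000+0.8660i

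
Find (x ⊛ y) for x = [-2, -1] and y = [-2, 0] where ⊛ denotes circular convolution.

(x ⊛ y)[n] = Σ(m=0 to 1) x[m] · y[(n-m) mod 2]

Computing each output sample:
(x ⊛ y)[0] = 4
(x ⊛ y)[1] = 2

x ⊛ y = [4, 2]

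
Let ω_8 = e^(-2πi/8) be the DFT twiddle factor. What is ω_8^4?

ω_8^4 = e^(-2πi·4/8)
= cos(-2π·4/8) + i·sin(-2π·4/8)
= cos(-8π/8) + i·sin(-8π/8)

ω_8^4 = cos(-8π/8) + i·sin(-8π/8) = -1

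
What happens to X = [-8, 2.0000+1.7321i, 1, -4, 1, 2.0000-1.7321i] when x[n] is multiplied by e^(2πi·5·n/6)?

Modulation property: DFT(ω_6^(-5n)·x[n]) = X[(k-5) mod 6], so circularly shift X by 5 positions.

X[k-5] = [2.0000+1.7321i, 1, -4, 1, 2.0000-1.7321i, -8]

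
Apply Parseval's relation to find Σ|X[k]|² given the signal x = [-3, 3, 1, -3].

Parseval: Σ|x[n]|² = (1/N)Σ|X[k]|², so Σ|X[k]|² = N·Σ|x[n]|² = 4·28.0000

Σ|X[k]|² = N·Σ|x[n]|² = 4·28.0000 = 112.0000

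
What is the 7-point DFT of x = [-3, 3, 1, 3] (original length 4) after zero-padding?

Original 4-point DFT: [4, -4, -8, -4]
Zero-padded 7-point DFT provides frequency interpolation.

DFT_7([x, 0, ...]) = [4, -4.0550-4.6221i, -2.6981-0.1454i, -5.7470-3.4446i, -5.7470+3.4446i, -2.6981+0.1454i, -4.0550+4.6221i]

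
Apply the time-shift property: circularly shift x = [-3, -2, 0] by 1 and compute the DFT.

Time shift by 1: X_shifted[k] = ω_3^(1k) · X[k]
Shifted x = [0, -3, -2]

DFT(x[n-1]) = [-5, 2.5000+0.8660i, 2.5000-0.8660i]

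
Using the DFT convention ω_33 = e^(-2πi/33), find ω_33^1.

ω_33^1 = e^(-2πi·1/33)
= cos(-2π·1/33) + i·sin(-2π·1/33)
= cos(-2π/33) + i·sin(-2π/33)

ω_33^1 = cos(-2π/33) + i·sin(-2π/33) = 0.9819-0.1893i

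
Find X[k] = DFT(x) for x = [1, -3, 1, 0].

X[k] = Σ(n=0 to 3) x[n] · ω_4^(nk)
where ω_4 = e^(-2πi/4)

Computing each X[k]:
X[0] = -1
X[1] = 3i
X[2] = 5
X[3] = -3i

X = [-1, 3i, 5, -3i]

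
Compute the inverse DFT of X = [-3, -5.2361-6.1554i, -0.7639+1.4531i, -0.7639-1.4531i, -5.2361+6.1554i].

x[n] = (1/5) Σ(k=0 to 4) X[k] · e^(2πikn/5)

Computing each x[n]:
x[0] = -3
x[1] = 1
x[2] = 3
x[3] = -1
x[4] = -3

x = [-3, 1, 3, -1, -3]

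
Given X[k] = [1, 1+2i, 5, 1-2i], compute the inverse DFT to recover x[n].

x[n] = (1/4) Σ(k=0 to 3) X[k] · e^(2πikn/4)

Computing each x[n]:
x[0] = 2
x[1] = -2
x[2] = 1
x[3] = 0

x = [2, -2, 1, 0]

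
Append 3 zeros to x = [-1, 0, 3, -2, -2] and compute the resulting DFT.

Original 5-point DFT: [-2, -2.4271-4.8410i, 0.9271+3.5797i, 0.9271-3.5797i, -2.4271+4.8410i]
Zero-padded 8-point DFT provides frequency interpolation.

DFT_8([x, 0, ...]) = [-2, 2.4142-1.5858i, -6-2i, -0.4142+4.4142i, 2, -0.4142-4.4142i, -6+2i, 2.4142+1.5858i]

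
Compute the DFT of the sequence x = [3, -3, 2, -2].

X[k] = Σ(n=0 to 3) x[n] · ω_4^(nk)
where ω_4 = e^(-2πi/4)

Computing each X[k]:
X[0] = 0
X[1] = 1+1i
X[2] = 10
X[3] = 1-1i

X = [0, 1+1i, 10, 1-1i]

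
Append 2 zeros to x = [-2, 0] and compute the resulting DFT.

Original 2-point DFT: [-2, -2]
Zero-padded 4-point DFT provides frequency interpolation.

DFT_4([x, 0, ...]) = [-2, -2, -2, -2]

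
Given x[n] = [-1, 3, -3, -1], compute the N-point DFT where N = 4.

X[k] = Σ(n=0 to 3) x[n] · ω_4^(nk)
where ω_4 = e^(-2πi/4)

Computing each X[k]:
X[0] = -2
X[1] = 2-4i
X[2] = -6
X[3] = 2+4i

X = [-2, 2-4i, -6, 2+4i]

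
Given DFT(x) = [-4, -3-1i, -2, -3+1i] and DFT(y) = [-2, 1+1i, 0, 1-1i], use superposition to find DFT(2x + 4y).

By linearity: DFT(2x + 4y) = 2·DFT(x) + 4·DFT(y)
= 2·[-4, -3-1i, -2, -3+1i] + 4·[-2, 1+1i, 0, 1-1i]

Computing element-wise:
Z[0] = 2·(-4) + 4·(-2) = -16
Z[1] = 2·(-3-1i) + 4·(1+1i) = -2+2i
Z[2] = 2·(-2) + 4·(0) = -4
Z[3] = 2·(-3+1i) + 4·(1-1i) = -2-2i

DFT(2x + 4y) = 2·X + 4·Y = [-16, -2+2i, -4, -2-2i]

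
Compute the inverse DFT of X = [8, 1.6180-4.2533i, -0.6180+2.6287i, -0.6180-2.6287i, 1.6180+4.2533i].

x[n] = (1/5) Σ(k=0 to 4) X[k] · e^(2πikn/5)

Computing each x[n]:
x[0] = 2
x[1] = 3
x[2] = 3
x[3] = -1
x[4] = 1

x = [2, 3, 3, -1, 1]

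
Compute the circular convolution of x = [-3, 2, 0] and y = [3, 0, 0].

(x ⊛ y)[n] = Σ(m=0 to 2) x[m] · y[(n-m) mod 3]

Computing each output sample:
(x ⊛ y)[0] = -9
(x ⊛ y)[1] = 6
(x ⊛ y)[2] = 0

x ⊛ y = [-9, 6, 0]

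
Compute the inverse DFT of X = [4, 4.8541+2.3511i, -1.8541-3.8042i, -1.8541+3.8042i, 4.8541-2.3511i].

x[n] = (1/5) Σ(k=0 to 4) X[k] · e^(2πikn/5)

Computing each x[n]:
x[0] = 2
x[1] = 2
x[2] = -3
x[3] = 1
x[4] = 2

x = [2, 2, -3, 1, 2]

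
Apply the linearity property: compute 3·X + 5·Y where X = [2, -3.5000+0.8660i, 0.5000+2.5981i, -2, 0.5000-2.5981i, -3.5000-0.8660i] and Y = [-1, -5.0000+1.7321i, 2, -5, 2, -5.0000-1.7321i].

By linearity: DFT(3x + 5y) = 3·DFT(x) + 5·DFT(y)
= 3·[2, -3.5000+0.8660i, 0.5000+2.5981i, -2, 0.5000-2.5981i, -3.5000-0.8660i] + 5·[-1, -5.0000+1.7321i, 2, -5, 2, -5.0000-1.7321i]

Computing element-wise:
Z[0] = 3·(2) + 5·(-1) = 1
Z[1] = 3·(-3.5000+0.8660i) + 5·(-5.0000+1.7321i) = -35.5000+11.2585i
Z[2] = 3·(0.5000+2.5981i) + 5·(2) = 11.5000+7.7943i
Z[3] = 3·(-2) + 5·(-5) = -31
Z[4] = 3·(0.5000-2.5981i) + 5·(2) = 11.5000-7.7943i
Z[5] = 3·(-3.5000-0.8660i) + 5·(-5.0000-1.7321i) = -35.5000-11.2585i

DFT(3x + 5y) = 3·X + 5·Y = [1, -35.5000+11.2585i, 11.5000+7.7943i, -31, 11.5000-7.7943i, -35.5000-11.2585i]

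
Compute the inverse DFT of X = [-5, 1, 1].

x[n] = (1/3) Σ(k=0 to 2) X[k] · e^(2πikn/3)

Computing each x[n]:
x[0] = -1
x[1] = -2
x[2] = -2

x = [-1, -2, -2]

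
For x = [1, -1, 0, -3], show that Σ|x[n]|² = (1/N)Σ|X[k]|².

Time domain:
Σ|x[n]|² = |1|² + |-1|² + |0|² + |-3|² = 11.0000

Frequency domain:
(1/4)Σ|X[k]|² = (1/4)(|-3|² + |1-2i|² + |5|² + |1+2i|²) = (1/4)·44.0000 = 11.0000

Both sides agree, confirming Parseval's theorem.

Σ|x[n]|² = (1/N)Σ|X[k]|² = 11.0000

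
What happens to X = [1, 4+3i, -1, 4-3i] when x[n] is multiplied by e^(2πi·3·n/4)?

Modulation property: DFT(ω_4^(-3n)·x[n]) = X[(k-3) mod 4], so circularly shift X by 3 positions.

X[k-3] = [4+3i, -1, 4-3i, 1]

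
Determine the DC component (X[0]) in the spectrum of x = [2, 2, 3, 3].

X[0] = Σ(n=0 to 3) x[n] · ω_4^0 = Σ x[n]
= (2) + (2) + (3) + (3)

X[0] = 10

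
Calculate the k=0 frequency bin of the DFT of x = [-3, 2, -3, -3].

X[0] = Σ(n=0 to 3) x[n] · ω_4^0 = Σ x[n]
= (-3) + (2) + (-3) + (-3)

X[0] = -7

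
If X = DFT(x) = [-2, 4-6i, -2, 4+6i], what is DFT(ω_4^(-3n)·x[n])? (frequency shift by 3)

Modulation property: DFT(ω_4^(-3n)·x[n]) = X[(k-3) mod 4], so circularly shift X by 3 positions.

X[k-3] = [4-6i, -2, 4+6i, -2]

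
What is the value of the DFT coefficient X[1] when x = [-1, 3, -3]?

X[1] = Σ(n=0 to 2) x[n] · ω_3^(1n) where ω_3 = e^(-2πi/3)
= (-1)·ω_3^0 + (3)·ω_3^1 + (-3)·ω_3^2

X[1] = -1.0000-5.1962i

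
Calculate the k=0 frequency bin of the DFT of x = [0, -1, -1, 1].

X[0] = Σ(n=0 to 3) x[n] · ω_4^0 = Σ x[n]
= (0) + (-1) + (-1) + (1)

X[0] = -1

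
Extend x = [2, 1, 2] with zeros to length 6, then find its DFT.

Original 3-point DFT: [5, 0.5000+0.8660i, 0.5000-0.8660i]
Zero-padded 6-point DFT provides frequency interpolation.

DFT_6([x, 0, ...]) = [5, 1.5000-2.5981i, 0.5000+0.8660i, 3, 0.5000-0.8660i, 1.5000+2.5981i]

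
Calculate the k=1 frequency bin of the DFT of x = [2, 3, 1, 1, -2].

X[1] = Σ(n=0 to 4) x[n] · ω_5^(1n) where ω_5 = e^(-2πi/5)
= (2)·ω_5^0 + (3)·ω_5^1 + (1)·ω_5^2 + (1)·ω_5^3 + (-2)·ω_5^4

X[1] = 0.6910-4.7553i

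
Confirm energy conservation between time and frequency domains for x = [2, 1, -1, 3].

Time domain:
Σ|x[n]|² = |2|² + |1|² + |-1|² + |3|² = 15.0000

Frequency domain:
(1/4)Σ|X[k]|² = (1/4)(|5|² + |3+2i|² + |-3|² + |3-2i|²) = (1/4)·60.0000 = 15.0000

Both sides agree, confirming Parseval's theorem.

Σ|x[n]|² = (1/N)Σ|X[k]|² = 15.0000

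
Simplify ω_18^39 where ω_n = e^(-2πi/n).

Since ω_18^18 = 1, powers reduce modulo 18.
39 mod 18 = 3
So ω_18^39 = ω_18^3 = e^(-2πi·3/18)

ω_18^39 = ω_18^3 = 0.5000-0.8660i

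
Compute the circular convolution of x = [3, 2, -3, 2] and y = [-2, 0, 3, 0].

(x ⊛ y)[n] = Σ(m=0 to 3) x[m] · y[(n-m) mod 4]

Computing each output sample:
(x ⊛ y)[0] = -15
(x ⊛ y)[1] = 2
(x ⊛ y)[2] = 15
(x ⊛ y)[3] = 2

x ⊛ y = [-15, 2, 15, 2]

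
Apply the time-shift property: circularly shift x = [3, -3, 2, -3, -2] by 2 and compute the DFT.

Time shift by 2: X_shifted[k] = ω_5^(2k) · X[k]
Shifted x = [-3, -2, 3, -3, 2]

DFT(x[n-2]) = [-3, -3.0000+0.2775i, -3.0000+8.0575i, -3.0000-8.0575i, -3.0000-0.2775i]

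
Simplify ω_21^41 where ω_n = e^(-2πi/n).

Since ω_21^21 = 1, powers reduce modulo 21.
41 mod 21 = 20
So ω_21^41 = ω_21^20 = e^(-2πi·20/21)

ω_21^41 = ω_21^20 = 0.9556+0.2948i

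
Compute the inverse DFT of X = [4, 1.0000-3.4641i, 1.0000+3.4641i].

x[n] = (1/3) Σ(k=0 to 2) X[k] · e^(2πikn/3)

Computing each x[n]:
x[0] = 2
x[1] = 3
x[2] = -1

x = [2, 3, -1]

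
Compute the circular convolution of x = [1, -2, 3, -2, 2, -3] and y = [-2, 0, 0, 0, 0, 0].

(x ⊛ y)[n] = Σ(m=0 to 5) x[m] · y[(n-m) mod 6]

Computing each output sample:
(x ⊛ y)[0] = -2
(x ⊛ y)[1] = 4
(x ⊛ y)[2] = -6
(x ⊛ y)[3] = 4
(x ⊛ y)[4] = -4
(x ⊛ y)[5] = 6

x ⊛ y = [-2, 4, -6, 4, -4, 6]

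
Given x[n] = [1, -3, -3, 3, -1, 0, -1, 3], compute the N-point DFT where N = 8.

X[k] = Σ(n=0 to 7) x[n] · ω_8^(nk)
where ω_8 = e^(-2πi/8)

Computing each X[k]:
X[0] = -1
X[1] = -0.1213+4.1213i
X[2] = 4+9i
X[3] = 4.1213+0.1213i
X[4] = -7
X[5] = 4.1213-0.1213i
X[6] = 4-9i
X[7] = -0.1213-4.1213i

X = [-1, -0.1213+4.1213i, 4+9i, 4.1213+0.1213i, -7, 4.1213-0.1213i, 4-9i, -0.1213-4.1213i]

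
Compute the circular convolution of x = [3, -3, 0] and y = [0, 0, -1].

(x ⊛ y)[n] = Σ(m=0 to 2) x[m] · y[(n-m) mod 3]

Computing each output sample:
(x ⊛ y)[0] = 3
(x ⊛ y)[1] = 0
(x ⊛ y)[2] = -3

x ⊛ y = [3, 0, -3]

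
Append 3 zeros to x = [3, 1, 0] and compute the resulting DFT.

Original 3-point DFT: [4, 2.5000-0.8660i, 2.5000+0.8660i]
Zero-padded 6-point DFT provides frequency interpolation.

DFT_6([x, 0, ...]) = [4, 3.5000-0.8660i, 2.5000-0.8660i, 2, 2.5000+0.8660i, 3.5000+0.8660i]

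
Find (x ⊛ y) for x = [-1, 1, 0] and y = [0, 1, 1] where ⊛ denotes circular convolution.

(x ⊛ y)[n] = Σ(m=0 to 2) x[m] · y[(n-m) mod 3]

Computing each output sample:
(x ⊛ y)[0] = 1
(x ⊛ y)[1] = -1
(x ⊛ y)[2] = 0

x ⊛ y = [1, -1, 0]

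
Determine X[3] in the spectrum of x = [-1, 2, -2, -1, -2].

X[3] = Σ(n=0 to 4) x[n] · ω_5^(3n) where ω_5 = e^(-2πi/5)
= (-1)·ω_5^0 + (2)·ω_5^3 + (-2)·ω_5^6 + (-1)·ω_5^9 + (-2)·ω_5^12

X[3] = -1.9271+3.3022i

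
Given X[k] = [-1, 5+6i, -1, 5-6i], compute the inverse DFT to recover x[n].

x[n] = (1/4) Σ(k=0 to 3) X[k] · e^(2πikn/4)

Computing each x[n]:
x[0] = 2
x[1] = -3
x[2] = -3
x[3] = 3

x = [2, -3, -3, 3]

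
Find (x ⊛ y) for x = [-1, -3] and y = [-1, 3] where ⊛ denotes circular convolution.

(x ⊛ y)[n] = Σ(m=0 to 1) x[m] · y[(n-m) mod 2]

Computing each output sample:
(x ⊛ y)[0] = -8
(x ⊛ y)[1] = 0

x ⊛ y = [-8, 0]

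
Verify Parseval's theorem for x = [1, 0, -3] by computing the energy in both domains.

Time domain:
Σ|x[n]|² = |1|² + |0|² + |-3|² = 10.0000

Frequency domain:
(1/3)Σ|X[k]|² = (1/3)(|-2|² + |2.5000-2.5981i|² + |2.5000+2.5981i|²) = (1/3)·30.0000 = 10.0000

Both sides agree, confirming Parseval's theorem.

Σ|x[n]|² = (1/N)Σ|X[k]|² = 10.0000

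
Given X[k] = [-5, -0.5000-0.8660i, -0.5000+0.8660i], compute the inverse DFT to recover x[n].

x[n] = (1/3) Σ(k=0 to 2) X[k] · e^(2πikn/3)

Computing each x[n]:
x[0] = -2
x[1] = -1
x[2] = -2

x = [-2, -1, -2]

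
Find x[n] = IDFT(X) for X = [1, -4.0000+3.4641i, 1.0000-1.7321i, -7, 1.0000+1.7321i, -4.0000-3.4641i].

x[n] = (1/6) Σ(k=0 to 5) X[k] · e^(2πikn/6)

Computing each x[n]:
x[0] = -2
x[1] = 0
x[2] = -2
x[3] = 3
x[4] = 1
x[5] = 1

x = [-2, 0, -2, 3, 1, 1]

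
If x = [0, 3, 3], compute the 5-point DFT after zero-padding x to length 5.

Original 3-point DFT: [6, -3, -3]
Zero-padded 5-point DFT provides frequency interpolation.

DFT_5([x, 0, ...]) = [6, -1.5000-4.6165i, -1.5000+1.0898i, -1.5000-1.0898i, -1.5000+4.6165i]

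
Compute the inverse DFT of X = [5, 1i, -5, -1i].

x[n] = (1/4) Σ(k=0 to 3) X[k] · e^(2πikn/4)

Computing each x[n]:
x[0] = 0
x[1] = 2
x[2] = 0
x[3] = 3

x = [0, 2, 0, 3]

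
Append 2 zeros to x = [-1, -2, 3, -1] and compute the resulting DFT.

Original 4-point DFT: [-1, -4+1i, 5, -4-1i]
Zero-padded 6-point DFT provides frequency interpolation.

DFT_6([x, 0, ...]) = [-1, -2.5000-0.8660i, -2.5000+4.3301i, 5, -2.5000-4.3301i, -2.5000+0.8660i]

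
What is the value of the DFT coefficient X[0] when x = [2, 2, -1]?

X[0] = Σ(n=0 to 2) x[n] · ω_3^0 = Σ x[n]
= (2) + (2) + (-1)

X[0] = 3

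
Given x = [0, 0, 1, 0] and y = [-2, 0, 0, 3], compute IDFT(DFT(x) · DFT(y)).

(x ⊛ y)[n] = Σ(m=0 to 3) x[m] · y[(n-m) mod 4]

Computing each output sample:
(x ⊛ y)[0] = 0
(x ⊛ y)[1] = 3
(x ⊛ y)[2] = -2
(x ⊛ y)[3] = 0

x ⊛ y = [0, 3, -2, 0]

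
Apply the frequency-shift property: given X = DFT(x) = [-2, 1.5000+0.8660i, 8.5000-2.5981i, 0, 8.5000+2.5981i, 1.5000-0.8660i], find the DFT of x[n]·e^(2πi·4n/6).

Modulation property: DFT(ω_6^(-4n)·x[n]) = X[(k-4) mod 6], so circularly shift X by 4 positions.

X[k-4] = [8.5000-2.5981i, 0, 8.5000+2.5981i, 1.5000-0.8660i, -2, 1.5000+0.8660i]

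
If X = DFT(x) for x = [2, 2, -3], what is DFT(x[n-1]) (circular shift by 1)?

Time shift by 1: X_shifted[k] = ω_3^(1k) · X[k]
Shifted x = [-3, 2, 2]

DFT(x[n-1]) = [1, -5, -5]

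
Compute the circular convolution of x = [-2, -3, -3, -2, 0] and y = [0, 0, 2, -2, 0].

(x ⊛ y)[n] = Σ(m=0 to 4) x[m] · y[(n-m) mod 5]

Computing each output sample:
(x ⊛ y)[0] = 2
(x ⊛ y)[1] = 4
(x ⊛ y)[2] = -4
(x ⊛ y)[3] = -2
(x ⊛ y)[4] = 0

x ⊛ y = [2, 4, -4, -2, 0]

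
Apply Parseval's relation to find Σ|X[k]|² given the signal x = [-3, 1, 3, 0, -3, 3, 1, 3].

Parseval: Σ|x[n]|² = (1/N)Σ|X[k]|², so Σ|X[k]|² = N·Σ|x[n]|² = 8·47.0000

Σ|X[k]|² = N·Σ|x[n]|² = 8·47.0000 = 376.0000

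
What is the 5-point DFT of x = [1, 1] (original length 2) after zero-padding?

Original 2-point DFT: [2, 0]
Zero-padded 5-point DFT provides frequency interpolation.

DFT_5([x, 0, ...]) = [2, 1.3090-0.9511i, 0.1910-0.5878i, 0.1910+0.5878i, 1.3090+0.9511i]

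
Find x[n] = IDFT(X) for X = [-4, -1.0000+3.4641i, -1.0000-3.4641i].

x[n] = (1/3) Σ(k=0 to 2) X[k] · e^(2πikn/3)

Computing each x[n]:
x[0] = -2
x[1] = -3
x[2] = 1

x = [-2, -3, 1]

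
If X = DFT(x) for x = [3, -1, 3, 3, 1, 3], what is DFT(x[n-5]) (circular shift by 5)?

Time shift by 5: X_shifted[k] = ω_6^(5k) · X[k]
Shifted x = [-1, 3, 3, 1, 3, 3]

DFT(x[n-5]) = [12, -2, -6, -2, -6, -2]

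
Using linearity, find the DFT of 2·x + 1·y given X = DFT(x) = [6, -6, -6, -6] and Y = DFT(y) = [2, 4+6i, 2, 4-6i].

By linearity: DFT(2x + 1y) = 2·DFT(x) + 1·DFT(y)
= 2·[6, -6, -6, -6] + 1·[2, 4+6i, 2, 4-6i]

Computing element-wise:
Z[0] = 2·(6) + 1·(2) = 14
Z[1] = 2·(-6) + 1·(4+6i) = -8+6i
Z[2] = 2·(-6) + 1·(2) = -10
Z[3] = 2·(-6) + 1·(4-6i) = -8-6i

DFT(2x + 1y) = 2·X + 1·Y = [14, -8+6i, -10, -8-6i]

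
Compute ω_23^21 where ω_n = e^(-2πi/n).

ω_23^21 = e^(-2πi·21/23)
= cos(-2π·21/23) + i·sin(-2π·21/23)
= cos(-42π/23) + i·sin(-42π/23)

ω_23^21 = cos(-42π/23) + i·sin(-42π/23) = 0.8544+0.5196i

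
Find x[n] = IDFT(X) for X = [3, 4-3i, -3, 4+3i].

x[n] = (1/4) Σ(k=0 to 3) X[k] · e^(2πikn/4)

Computing each x[n]:
x[0] = 2
x[1] = 3
x[2] = -2
x[3] = 0

x = [2, 3, -2, 0]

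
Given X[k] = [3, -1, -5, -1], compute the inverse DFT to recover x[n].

x[n] = (1/4) Σ(k=0 to 3) X[k] · e^(2πikn/4)

Computing each x[n]:
x[0] = -1
x[1] = 2
x[2] = 0
x[3] = 2

x = [-1, 2, 0, 2]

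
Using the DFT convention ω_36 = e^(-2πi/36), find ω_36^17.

ω_36^17 = e^(-2πi·17/36)
= cos(-2π·17/36) + i·sin(-2π·17/36)
= cos(-34π/36) + i·sin(-34π/36)

ω_36^17 = cos(-34π/36) + i·sin(-34π/36) = -0.9848-0.1736i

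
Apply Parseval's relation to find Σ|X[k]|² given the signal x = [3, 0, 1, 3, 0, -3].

Parseval: Σ|x[n]|² = (1/N)Σ|X[k]|², so Σ|X[k]|² = N·Σ|x[n]|² = 6·28.0000

Σ|X[k]|² = N·Σ|x[n]|² = 6·28.0000 = 168.0000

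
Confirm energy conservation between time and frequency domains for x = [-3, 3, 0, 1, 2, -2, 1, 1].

Time domain:
Σ|x[n]|² = |-3|² + |3|² + |0|² + |1|² + |2|² + |-2|² + |1|² + |1|² = 29.0000

Frequency domain:
(1/8)Σ|X[k]|² = (1/8)(|3|² + |-1.4645-2.5355i|² + |-2+1i|² + |-8.5355-4.5355i|² + |-3|² + |-8.5355+4.5355i|² + |-2-1i|² + |-1.4645+2.5355i|²) = (1/8)·232.0000 = 29.0000

Both sides agree, confirming Parseval's theorem.

Σ|x[n]|² = (1/N)Σ|X[k]|² = 29.0000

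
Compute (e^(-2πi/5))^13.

Since ω_5^5 = 1, powers reduce modulo 5.
13 mod 5 = 3
So ω_5^13 = ω_5^3 = e^(-2πi·3/5)

ω_5^13 = ω_5^3 = -0.8090+0.5878i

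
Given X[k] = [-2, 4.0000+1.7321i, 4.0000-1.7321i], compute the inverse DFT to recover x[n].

x[n] = (1/3) Σ(k=0 to 2) X[k] · e^(2πikn/3)

Computing each x[n]:
x[0] = 2
x[1] = -3
x[2] = -1

x = [2, -3, -1]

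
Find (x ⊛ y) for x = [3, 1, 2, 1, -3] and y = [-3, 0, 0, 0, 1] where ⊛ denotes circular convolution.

(x ⊛ y)[n] = Σ(m=0 to 4) x[m] · y[(n-m) mod 5]

Computing each output sample:
(x ⊛ y)[0] = -8
(x ⊛ y)[1] = -1
(x ⊛ y)[2] = -5
(x ⊛ y)[3] = -6
(x ⊛ y)[4] = 12

x ⊛ y = [-8, -1, -5, -6, 12]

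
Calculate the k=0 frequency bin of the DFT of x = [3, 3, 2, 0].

X[0] = Σ(n=0 to 3) x[n] · ω_4^0 = Σ x[n]
= (3) + (3) + (2) + (0)

X[0] = 8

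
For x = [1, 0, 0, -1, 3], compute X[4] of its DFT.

X[4] = Σ(n=0 to 4) x[n] · ω_5^(4n) where ω_5 = e^(-2πi/5)
= (1)·ω_5^0 + (0)·ω_5^4 + (0)·ω_5^8 + (-1)·ω_5^12 + (3)·ω_5^16

X[4] = 2.7361-2.2654i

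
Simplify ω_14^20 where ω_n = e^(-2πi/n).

Since ω_14^14 = 1, powers reduce modulo 14.
20 mod 14 = 6
So ω_14^20 = ω_14^6 = e^(-2πi·6/14)

ω_14^20 = ω_14^6 = -0.9010-0.4339i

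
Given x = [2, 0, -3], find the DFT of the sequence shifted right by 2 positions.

Time shift by 2: X_shifted[k] = ω_3^(2k) · X[k]
Shifted x = [0, -3, 2]

DFT(x[n-2]) = [-1, 0.5000+4.3301i, 0.5000-4.3301i]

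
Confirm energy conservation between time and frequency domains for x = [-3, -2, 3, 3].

Time domain:
Σ|x[n]|² = |-3|² + |-2|² + |3|² + |3|² = 31.0000

Frequency domain:
(1/4)Σ|X[k]|² = (1/4)(|1|² + |-6+5i|² + |-1|² + |-6-5i|²) = (1/4)·124.0000 = 31.0000

Both sides agree, confirming Parseval's theorem.

Σ|x[n]|² = (1/N)Σ|X[k]|² = 31.0000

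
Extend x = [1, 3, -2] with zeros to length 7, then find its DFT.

Original 3-point DFT: [2, 0.5000-4.3301i, 0.5000+4.3301i]
Zero-padded 7-point DFT provides frequency interpolation.

DFT_7([x, 0, ...]) = [2, 3.3155-0.3956i, 2.1344-3.7926i, -2.9499-2.8653i, -2.9499+2.8653i, 2.1344+3.7926i, 3.3155+0.3956i]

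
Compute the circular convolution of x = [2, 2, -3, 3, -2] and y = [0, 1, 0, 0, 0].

(x ⊛ y)[n] = Σ(m=0 to 4) x[m] · y[(n-m) mod 5]

Computing each output sample:
(x ⊛ y)[0] = -2
(x ⊛ y)[1] = 2
(x ⊛ y)[2] = 2
(x ⊛ y)[3] = -3
(x ⊛ y)[4] = 3

x ⊛ y = [-2, 2, 2, -3, 3]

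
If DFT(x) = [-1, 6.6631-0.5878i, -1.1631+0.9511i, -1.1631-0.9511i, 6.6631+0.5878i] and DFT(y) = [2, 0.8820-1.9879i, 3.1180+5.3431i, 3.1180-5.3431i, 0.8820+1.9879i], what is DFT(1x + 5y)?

By linearity: DFT(1x + 5y) = 1·DFT(x) + 5·DFT(y)
= 1·[-1, 6.6631-0.5878i, -1.1631+0.9511i, -1.1631-0.9511i, 6.6631+0.5878i] + 5·[2, 0.8820-1.9879i, 3.1180+5.3431i, 3.1180-5.3431i, 0.8820+1.9879i]

Computing element-wise:
Z[0] = 1·(-1) + 5·(2) = 9
Z[1] = 1·(6.6631-0.5878i) + 5·(0.8820-1.9879i) = 11.0731-10.5273i
Z[2] = 1·(-1.1631+0.9511i) + 5·(3.1180+5.3431i) = 14.4269+27.6666i
Z[3] = 1·(-1.1631-0.9511i) + 5·(3.1180-5.3431i) = 14.4269-27.6666i
Z[4] = 1·(6.6631+0.5878i) + 5·(0.8820+1.9879i) = 11.0731+10.5273i

DFT(1x + 5y) = 1·X + 5·Y = [9, 11.0731-10.5273i, 14.4269+27.6666i, 14.4269-27.6666i, 11.0731+10.5273i]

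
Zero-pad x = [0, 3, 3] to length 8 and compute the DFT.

Original 3-point DFT: [6, -3, -3]
Zero-padded 8-point DFT provides frequency interpolation.

DFT_8([x, 0, ...]) = [6, 2.1213-5.1213i, -3-3i, -2.1213+0.8787i, 0, -2.1213-0.8787i, -3+3i, 2.1213+5.1213i]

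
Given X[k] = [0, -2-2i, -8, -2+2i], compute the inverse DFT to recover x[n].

x[n] = (1/4) Σ(k=0 to 3) X[k] · e^(2πikn/4)

Computing each x[n]:
x[0] = -3
x[1] = 3
x[2] = -1
x[3] = 1

x = [-3, 3, -1, 1]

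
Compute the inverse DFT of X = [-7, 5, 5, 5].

x[n] = (1/4) Σ(k=0 to 3) X[k] · e^(2πikn/4)

Computing each x[n]:
x[0] = 2
x[1] = -3
x[2] = -3
x[3] = -3

x = [2, -3, -3, -3]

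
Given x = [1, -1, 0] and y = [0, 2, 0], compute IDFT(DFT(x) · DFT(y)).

(x ⊛ y)[n] = Σ(m=0 to 2) x[m] · y[(n-m) mod 3]

Computing each output sample:
(x ⊛ y)[0] = 0
(x ⊛ y)[1] = 2
(x ⊛ y)[2] = -2

x ⊛ y = [0, 2, -2]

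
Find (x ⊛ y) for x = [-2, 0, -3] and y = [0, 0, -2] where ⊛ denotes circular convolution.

(x ⊛ y)[n] = Σ(m=0 to 2) x[m] · y[(n-m) mod 3]

Computing each output sample:
(x ⊛ y)[0] = 0
(x ⊛ y)[1] = 6
(x ⊛ y)[2] = 4

x ⊛ y = [0, 6, 4]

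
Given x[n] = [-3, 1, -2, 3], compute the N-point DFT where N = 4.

X[k] = Σ(n=0 to 3) x[n] · ω_4^(nk)
where ω_4 = e^(-2πi/4)

Computing each X[k]:
X[0] = -1
X[1] = -1+2i
X[2] = -9
X[3] = -1-2i

X = [-1, -1+2i, -9, -1-2i]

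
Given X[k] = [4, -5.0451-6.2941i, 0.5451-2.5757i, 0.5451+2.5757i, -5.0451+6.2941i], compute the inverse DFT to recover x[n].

x[n] = (1/5) Σ(k=0 to 4) X[k] · e^(2πikn/5)

Computing each x[n]:
x[0] = -1
x[1] = 3
x[2] = 3
x[3] = 2
x[4] = -3

x = [-1, 3, 3, 2, -3]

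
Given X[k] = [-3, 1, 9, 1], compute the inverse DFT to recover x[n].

x[n] = (1/4) Σ(k=0 to 3) X[k] · e^(2πikn/4)

Computing each x[n]:
x[0] = 2
x[1] = -3
x[2] = 1
x[3] = -3

x = [2, -3, 1, -3]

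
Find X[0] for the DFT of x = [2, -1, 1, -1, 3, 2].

X[0] = Σ(n=0 to 5) x[n] · ω_6^0 = Σ x[n]
= (2) + (-1) + (1) + (-1) + (3) + (2)

X[0] = 6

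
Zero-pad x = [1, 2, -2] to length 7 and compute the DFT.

Original 3-point DFT: [1, 1.0000-3.4641i, 1.0000+3.4641i]
Zero-padded 7-point DFT provides frequency interpolation.

DFT_7([x, 0, ...]) = [1, 2.6920+0.3862i, 2.3569-2.8176i, -2.0489-2.4314i, -2.0489+2.4314i, 2.3569+2.8176i, 2.6920-0.3862i]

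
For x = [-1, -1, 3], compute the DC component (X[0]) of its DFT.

X[0] = Σ(n=0 to 2) x[n] · ω_3^0 = Σ x[n]
= (-1) + (-1) + (3)

X[0] = 1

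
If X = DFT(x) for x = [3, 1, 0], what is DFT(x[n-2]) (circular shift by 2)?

Time shift by 2: X_shifted[k] = ω_3^(2k) · X[k]
Shifted x = [1, 0, 3]

DFT(x[n-2]) = [4, -0.5000+2.5981i, -0.5000-2.5981i]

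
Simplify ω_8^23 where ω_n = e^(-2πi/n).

Since ω_8^8 = 1, powers reduce modulo 8.
23 mod 8 = 7
So ω_8^23 = ω_8^7 = e^(-2πi·7/8)

ω_8^23 = ω_8^7 = 0.7071+0.7071i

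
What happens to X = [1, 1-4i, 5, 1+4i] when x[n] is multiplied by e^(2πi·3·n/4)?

Modulation property: DFT(ω_4^(-3n)·x[n]) = X[(k-3) mod 4], so circularly shift X by 3 positions.

X[k-3] = [1-4i, 5, 1+4i, 1]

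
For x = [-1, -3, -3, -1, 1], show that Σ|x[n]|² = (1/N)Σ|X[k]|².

Time domain:
Σ|x[n]|² = |-1|² + |-3|² + |-3|² + |-1|² + |1|² = 21.0000

Frequency domain:
(1/5)Σ|X[k]|² = (1/5)(|-7|² + |1.6180+4.9798i|² + |-0.6180+0.4490i|² + |-0.6180-0.4490i|² + |1.6180-4.9798i|²) = (1/5)·105.0000 = 21.0000

Both sides agree, confirming Parseval's theorem.

Σ|x[n]|² = (1/N)Σ|X[k]|² = 21.0000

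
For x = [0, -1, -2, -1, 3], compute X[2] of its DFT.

X[2] = Σ(n=0 to 4) x[n] · ω_5^(2n) where ω_5 = e^(-2πi/5)
= (0)·ω_5^0 + (-1)·ω_5^2 + (-2)·ω_5^4 + (-1)·ω_5^6 + (3)·ω_5^8

X[2] = -2.5451+1.4001i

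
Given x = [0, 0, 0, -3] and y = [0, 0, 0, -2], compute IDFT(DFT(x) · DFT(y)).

(x ⊛ y)[n] = Σ(m=0 to 3) x[m] · y[(n-m) mod 4]

Computing each output sample:
(x ⊛ y)[0] = 0
(x ⊛ y)[1] = 0
(x ⊛ y)[2] = 6
(x ⊛ y)[3] = 0

x ⊛ y = [0, 0, 6, 0]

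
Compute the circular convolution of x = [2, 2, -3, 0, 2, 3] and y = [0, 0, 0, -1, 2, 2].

(x ⊛ y)[n] = Σ(m=0 to 5) x[m] · y[(n-m) mod 6]

Computing each output sample:
(x ⊛ y)[0] = -2
(x ⊛ y)[1] = -8
(x ⊛ y)[2] = 1
(x ⊛ y)[3] = 8
(x ⊛ y)[4] = 8
(x ⊛ y)[5] = 11

x ⊛ y = [-2, -8, 1, 8, 8, 11]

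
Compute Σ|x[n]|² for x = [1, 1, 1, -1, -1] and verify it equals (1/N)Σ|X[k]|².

Time domain:
Σ|x[n]|² = |1|² + |1|² + |1|² + |-1|² + |-1|² = 5.0000

Frequency domain:
(1/5)Σ|X[k]|² = (1/5)(|1|² + |1.0000-3.0777i|² + |1.0000+0.7265i|² + |1.0000-0.7265i|² + |1.0000+3.0777i|²) = (1/5)·25.0000 = 5.0000

Both sides agree, confirming Parseval's theorem.

Σ|x[n]|² = (1/N)Σ|X[k]|² = 5.0000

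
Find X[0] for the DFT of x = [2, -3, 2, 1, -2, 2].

X[0] = Σ(n=0 to 5) x[n] · ω_6^0 = Σ x[n]
= (2) + (-3) + (2) + (1) + (-2) + (2)

X[0] = 2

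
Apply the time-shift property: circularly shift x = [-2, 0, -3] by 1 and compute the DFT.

Time shift by 1: X_shifted[k] = ω_3^(1k) · X[k]
Shifted x = [-3, -2, 0]

DFT(x[n-1]) = [-5, -2.0000+1.7321i, -2.0000-1.7321i]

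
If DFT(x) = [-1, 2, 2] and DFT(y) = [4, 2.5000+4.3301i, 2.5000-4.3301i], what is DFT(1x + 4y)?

By linearity: DFT(1x + 4y) = 1·DFT(x) + 4·DFT(y)
= 1·[-1, 2, 2] + 4·[4, 2.5000+4.3301i, 2.5000-4.3301i]

Computing element-wise:
Z[0] = 1·(-1) + 4·(4) = 15
Z[1] = 1·(2) + 4·(2.5000+4.3301i) = 12.0000+17.3204i
Z[2] = 1·(2) + 4·(2.5000-4.3301i) = 12.0000-17.3204i

DFT(1x + 4y) = 1·X + 4·Y = [15, 12.0000+17.3204i, 12.0000-17.3204i]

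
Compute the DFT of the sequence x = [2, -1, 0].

X[k] = Σ(n=0 to 2) x[n] · ω_3^(nk)
where ω_3 = e^(-2πi/3)

Computing each X[k]:
X[0] = 1
X[1] = 2.5000+0.8660i
X[2] = 2.5000-0.8660i

X = [1, 2.5000+0.8660i, 2.5000-0.8660i]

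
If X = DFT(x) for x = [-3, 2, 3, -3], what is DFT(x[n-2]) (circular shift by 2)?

Time shift by 2: X_shifted[k] = ω_4^(2k) · X[k]
Shifted x = [3, -3, -3, 2]

DFT(x[n-2]) = [-1, 6+5i, 1, 6-5i]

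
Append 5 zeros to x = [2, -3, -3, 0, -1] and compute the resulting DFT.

Original 5-point DFT: [-5, 3.1910+3.6655i, 4.3090-1.6776i, 4.3090+1.6776i, 3.1910-3.6655i]
Zero-padded 10-point DFT provides frequency interpolation.

DFT_10([x, 0, ...]) = [-5, -0.5451+5.2043i, 3.1910+3.6655i, 5.0451+2.0409i, 4.3090-1.6776i, 1, 4.3090+1.6776i, 5.0451-2.0409i, 3.1910-3.6655i, -0.5451-5.2043i]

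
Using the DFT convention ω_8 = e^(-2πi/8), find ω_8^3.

ω_8^3 = e^(-2πi·3/8)
= cos(-2π·3/8) + i·sin(-2π·3/8)
= cos(-6π/8) + i·sin(-6π/8)

ω_8^3 = cos(-6π/8) + i·sin(-6π/8) = -0.7071-0.7071i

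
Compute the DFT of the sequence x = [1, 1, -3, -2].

X[k] = Σ(n=0 to 3) x[n] · ω_4^(nk)
where ω_4 = e^(-2πi/4)

Computing each X[k]:
X[0] = -3
X[1] = 4-3i
X[2] = -1
X[3] = 4+3i

X = [-3, 4-3i, -1, 4+3i]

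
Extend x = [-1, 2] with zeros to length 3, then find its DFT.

Original 2-point DFT: [1, -3]
Zero-padded 3-point DFT provides frequency interpolation.

DFT_3([x, 0, ...]) = [1, -2.0000-1.7321i, -2.0000+1.7321i]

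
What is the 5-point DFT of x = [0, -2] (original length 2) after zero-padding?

Original 2-point DFT: [-2, 2]
Zero-padded 5-point DFT provides frequency interpolation.

DFT_5([x, 0, ...]) = [-2, -0.6180+1.9021i, 1.6180+1.1756i, 1.6180-1.1756i, -0.6180-1.9021i]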